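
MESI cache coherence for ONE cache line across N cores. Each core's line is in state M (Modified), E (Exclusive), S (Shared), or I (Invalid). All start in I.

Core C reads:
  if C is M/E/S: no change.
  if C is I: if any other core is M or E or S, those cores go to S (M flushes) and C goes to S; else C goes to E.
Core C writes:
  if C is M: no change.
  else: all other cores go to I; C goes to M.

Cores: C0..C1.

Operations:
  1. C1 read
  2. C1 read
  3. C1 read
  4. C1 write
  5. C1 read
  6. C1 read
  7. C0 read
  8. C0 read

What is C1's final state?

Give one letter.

Answer: S

Derivation:
Op 1: C1 read [C1 read from I: no other sharers -> C1=E (exclusive)] -> [I,E]
Op 2: C1 read [C1 read: already in E, no change] -> [I,E]
Op 3: C1 read [C1 read: already in E, no change] -> [I,E]
Op 4: C1 write [C1 write: invalidate none -> C1=M] -> [I,M]
Op 5: C1 read [C1 read: already in M, no change] -> [I,M]
Op 6: C1 read [C1 read: already in M, no change] -> [I,M]
Op 7: C0 read [C0 read from I: others=['C1=M'] -> C0=S, others downsized to S] -> [S,S]
Op 8: C0 read [C0 read: already in S, no change] -> [S,S]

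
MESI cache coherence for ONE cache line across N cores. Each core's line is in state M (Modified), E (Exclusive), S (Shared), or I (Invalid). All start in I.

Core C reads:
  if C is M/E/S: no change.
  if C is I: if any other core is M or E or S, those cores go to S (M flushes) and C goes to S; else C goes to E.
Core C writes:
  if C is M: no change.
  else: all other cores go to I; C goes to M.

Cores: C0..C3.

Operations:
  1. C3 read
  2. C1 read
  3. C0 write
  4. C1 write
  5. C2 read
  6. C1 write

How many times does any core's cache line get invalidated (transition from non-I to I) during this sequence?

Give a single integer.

Answer: 4

Derivation:
Op 1: C3 read [C3 read from I: no other sharers -> C3=E (exclusive)] -> [I,I,I,E] (invalidations this op: 0; running total: 0)
Op 2: C1 read [C1 read from I: others=['C3=E'] -> C1=S, others downsized to S] -> [I,S,I,S] (invalidations this op: 0; running total: 0)
Op 3: C0 write [C0 write: invalidate ['C1=S', 'C3=S'] -> C0=M] -> [M,I,I,I] (invalidations this op: 2; running total: 2)
Op 4: C1 write [C1 write: invalidate ['C0=M'] -> C1=M] -> [I,M,I,I] (invalidations this op: 1; running total: 3)
Op 5: C2 read [C2 read from I: others=['C1=M'] -> C2=S, others downsized to S] -> [I,S,S,I] (invalidations this op: 0; running total: 3)
Op 6: C1 write [C1 write: invalidate ['C2=S'] -> C1=M] -> [I,M,I,I] (invalidations this op: 1; running total: 4)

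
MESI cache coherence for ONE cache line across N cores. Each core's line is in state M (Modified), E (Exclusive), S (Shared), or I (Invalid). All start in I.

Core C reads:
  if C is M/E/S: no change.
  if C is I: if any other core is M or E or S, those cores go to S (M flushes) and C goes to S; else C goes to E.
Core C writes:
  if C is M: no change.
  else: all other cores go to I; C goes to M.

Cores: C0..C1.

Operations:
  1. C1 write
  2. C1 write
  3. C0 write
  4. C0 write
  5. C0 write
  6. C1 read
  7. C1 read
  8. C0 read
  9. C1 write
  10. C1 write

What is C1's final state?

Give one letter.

Answer: M

Derivation:
Op 1: C1 write [C1 write: invalidate none -> C1=M] -> [I,M]
Op 2: C1 write [C1 write: already M (modified), no change] -> [I,M]
Op 3: C0 write [C0 write: invalidate ['C1=M'] -> C0=M] -> [M,I]
Op 4: C0 write [C0 write: already M (modified), no change] -> [M,I]
Op 5: C0 write [C0 write: already M (modified), no change] -> [M,I]
Op 6: C1 read [C1 read from I: others=['C0=M'] -> C1=S, others downsized to S] -> [S,S]
Op 7: C1 read [C1 read: already in S, no change] -> [S,S]
Op 8: C0 read [C0 read: already in S, no change] -> [S,S]
Op 9: C1 write [C1 write: invalidate ['C0=S'] -> C1=M] -> [I,M]
Op 10: C1 write [C1 write: already M (modified), no change] -> [I,M]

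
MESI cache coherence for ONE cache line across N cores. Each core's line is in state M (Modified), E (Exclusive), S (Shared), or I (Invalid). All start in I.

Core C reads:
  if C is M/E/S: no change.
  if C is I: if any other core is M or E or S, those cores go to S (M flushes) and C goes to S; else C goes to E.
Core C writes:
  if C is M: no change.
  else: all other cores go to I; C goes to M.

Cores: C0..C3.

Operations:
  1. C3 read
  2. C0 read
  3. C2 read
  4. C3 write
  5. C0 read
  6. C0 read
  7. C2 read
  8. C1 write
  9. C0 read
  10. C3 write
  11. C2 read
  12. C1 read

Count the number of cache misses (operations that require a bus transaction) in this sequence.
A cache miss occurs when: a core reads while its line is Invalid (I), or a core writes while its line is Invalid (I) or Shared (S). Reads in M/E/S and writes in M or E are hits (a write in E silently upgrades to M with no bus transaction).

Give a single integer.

Op 1: C3 read [C3 read from I: no other sharers -> C3=E (exclusive)] -> [I,I,I,E] [MISS #1: read from I]
Op 2: C0 read [C0 read from I: others=['C3=E'] -> C0=S, others downsized to S] -> [S,I,I,S] [MISS #2: read from I]
Op 3: C2 read [C2 read from I: others=['C0=S', 'C3=S'] -> C2=S, others downsized to S] -> [S,I,S,S] [MISS #3: read from I]
Op 4: C3 write [C3 write: invalidate ['C0=S', 'C2=S'] -> C3=M] -> [I,I,I,M] [MISS #4: write from S]
Op 5: C0 read [C0 read from I: others=['C3=M'] -> C0=S, others downsized to S] -> [S,I,I,S] [MISS #5: read from I]
Op 6: C0 read [C0 read: already in S, no change] -> [S,I,I,S] [hit: read from S]
Op 7: C2 read [C2 read from I: others=['C0=S', 'C3=S'] -> C2=S, others downsized to S] -> [S,I,S,S] [MISS #6: read from I]
Op 8: C1 write [C1 write: invalidate ['C0=S', 'C2=S', 'C3=S'] -> C1=M] -> [I,M,I,I] [MISS #7: write from I]
Op 9: C0 read [C0 read from I: others=['C1=M'] -> C0=S, others downsized to S] -> [S,S,I,I] [MISS #8: read from I]
Op 10: C3 write [C3 write: invalidate ['C0=S', 'C1=S'] -> C3=M] -> [I,I,I,M] [MISS #9: write from I]
Op 11: C2 read [C2 read from I: others=['C3=M'] -> C2=S, others downsized to S] -> [I,I,S,S] [MISS #10: read from I]
Op 12: C1 read [C1 read from I: others=['C2=S', 'C3=S'] -> C1=S, others downsized to S] -> [I,S,S,S] [MISS #11: read from I]

Answer: 11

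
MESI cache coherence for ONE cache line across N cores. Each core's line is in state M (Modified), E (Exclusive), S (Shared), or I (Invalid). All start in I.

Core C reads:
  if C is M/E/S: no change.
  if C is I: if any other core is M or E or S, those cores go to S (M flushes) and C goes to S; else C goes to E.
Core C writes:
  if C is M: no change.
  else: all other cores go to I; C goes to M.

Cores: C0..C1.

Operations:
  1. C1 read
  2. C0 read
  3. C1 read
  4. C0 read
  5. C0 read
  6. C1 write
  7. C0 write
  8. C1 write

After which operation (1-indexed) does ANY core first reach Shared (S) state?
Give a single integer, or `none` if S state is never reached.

Op 1: C1 read [C1 read from I: no other sharers -> C1=E (exclusive)] -> [I,E]
Op 2: C0 read [C0 read from I: others=['C1=E'] -> C0=S, others downsized to S] -> [S,S]
  -> First S state at op 2; remaining ops need not be traced.

Answer: 2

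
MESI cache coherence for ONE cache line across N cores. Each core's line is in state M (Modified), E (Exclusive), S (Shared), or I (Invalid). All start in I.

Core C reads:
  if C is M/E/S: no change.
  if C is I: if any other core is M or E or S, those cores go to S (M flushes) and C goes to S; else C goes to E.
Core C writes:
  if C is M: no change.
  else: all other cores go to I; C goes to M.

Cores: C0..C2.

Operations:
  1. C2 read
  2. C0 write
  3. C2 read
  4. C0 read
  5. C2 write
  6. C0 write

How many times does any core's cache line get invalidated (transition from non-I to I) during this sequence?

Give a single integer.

Answer: 3

Derivation:
Op 1: C2 read [C2 read from I: no other sharers -> C2=E (exclusive)] -> [I,I,E] (invalidations this op: 0; running total: 0)
Op 2: C0 write [C0 write: invalidate ['C2=E'] -> C0=M] -> [M,I,I] (invalidations this op: 1; running total: 1)
Op 3: C2 read [C2 read from I: others=['C0=M'] -> C2=S, others downsized to S] -> [S,I,S] (invalidations this op: 0; running total: 1)
Op 4: C0 read [C0 read: already in S, no change] -> [S,I,S] (invalidations this op: 0; running total: 1)
Op 5: C2 write [C2 write: invalidate ['C0=S'] -> C2=M] -> [I,I,M] (invalidations this op: 1; running total: 2)
Op 6: C0 write [C0 write: invalidate ['C2=M'] -> C0=M] -> [M,I,I] (invalidations this op: 1; running total: 3)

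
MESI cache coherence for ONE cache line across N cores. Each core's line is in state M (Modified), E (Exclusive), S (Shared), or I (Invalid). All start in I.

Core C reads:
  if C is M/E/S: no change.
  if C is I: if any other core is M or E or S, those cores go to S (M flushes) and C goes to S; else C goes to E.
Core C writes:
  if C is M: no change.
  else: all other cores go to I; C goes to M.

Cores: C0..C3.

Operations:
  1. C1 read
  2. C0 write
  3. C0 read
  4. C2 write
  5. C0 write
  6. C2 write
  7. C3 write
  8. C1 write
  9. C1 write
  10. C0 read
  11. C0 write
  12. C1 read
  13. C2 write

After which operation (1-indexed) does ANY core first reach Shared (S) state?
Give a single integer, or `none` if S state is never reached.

Answer: 10

Derivation:
Op 1: C1 read [C1 read from I: no other sharers -> C1=E (exclusive)] -> [I,E,I,I]
Op 2: C0 write [C0 write: invalidate ['C1=E'] -> C0=M] -> [M,I,I,I]
Op 3: C0 read [C0 read: already in M, no change] -> [M,I,I,I]
Op 4: C2 write [C2 write: invalidate ['C0=M'] -> C2=M] -> [I,I,M,I]
Op 5: C0 write [C0 write: invalidate ['C2=M'] -> C0=M] -> [M,I,I,I]
Op 6: C2 write [C2 write: invalidate ['C0=M'] -> C2=M] -> [I,I,M,I]
Op 7: C3 write [C3 write: invalidate ['C2=M'] -> C3=M] -> [I,I,I,M]
Op 8: C1 write [C1 write: invalidate ['C3=M'] -> C1=M] -> [I,M,I,I]
Op 9: C1 write [C1 write: already M (modified), no change] -> [I,M,I,I]
Op 10: C0 read [C0 read from I: others=['C1=M'] -> C0=S, others downsized to S] -> [S,S,I,I]
  -> First S state at op 10; remaining ops need not be traced.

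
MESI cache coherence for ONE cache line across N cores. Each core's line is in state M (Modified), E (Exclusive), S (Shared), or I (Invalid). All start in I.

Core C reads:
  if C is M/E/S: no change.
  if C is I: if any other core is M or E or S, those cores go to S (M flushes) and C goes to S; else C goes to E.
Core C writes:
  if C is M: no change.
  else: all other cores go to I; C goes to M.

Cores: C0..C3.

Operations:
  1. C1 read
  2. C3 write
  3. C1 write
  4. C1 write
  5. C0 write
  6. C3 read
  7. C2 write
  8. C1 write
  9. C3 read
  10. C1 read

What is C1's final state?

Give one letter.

Op 1: C1 read [C1 read from I: no other sharers -> C1=E (exclusive)] -> [I,E,I,I]
Op 2: C3 write [C3 write: invalidate ['C1=E'] -> C3=M] -> [I,I,I,M]
Op 3: C1 write [C1 write: invalidate ['C3=M'] -> C1=M] -> [I,M,I,I]
Op 4: C1 write [C1 write: already M (modified), no change] -> [I,M,I,I]
Op 5: C0 write [C0 write: invalidate ['C1=M'] -> C0=M] -> [M,I,I,I]
Op 6: C3 read [C3 read from I: others=['C0=M'] -> C3=S, others downsized to S] -> [S,I,I,S]
Op 7: C2 write [C2 write: invalidate ['C0=S', 'C3=S'] -> C2=M] -> [I,I,M,I]
Op 8: C1 write [C1 write: invalidate ['C2=M'] -> C1=M] -> [I,M,I,I]
Op 9: C3 read [C3 read from I: others=['C1=M'] -> C3=S, others downsized to S] -> [I,S,I,S]
Op 10: C1 read [C1 read: already in S, no change] -> [I,S,I,S]

Answer: S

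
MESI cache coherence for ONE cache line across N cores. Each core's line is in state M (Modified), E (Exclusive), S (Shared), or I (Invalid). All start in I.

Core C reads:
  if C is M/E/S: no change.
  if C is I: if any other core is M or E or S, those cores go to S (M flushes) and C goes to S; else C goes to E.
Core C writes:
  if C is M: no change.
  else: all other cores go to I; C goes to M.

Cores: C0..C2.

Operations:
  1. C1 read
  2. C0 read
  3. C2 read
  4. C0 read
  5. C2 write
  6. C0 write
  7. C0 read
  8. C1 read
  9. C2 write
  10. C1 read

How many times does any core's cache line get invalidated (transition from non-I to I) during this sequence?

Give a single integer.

Op 1: C1 read [C1 read from I: no other sharers -> C1=E (exclusive)] -> [I,E,I] (invalidations this op: 0; running total: 0)
Op 2: C0 read [C0 read from I: others=['C1=E'] -> C0=S, others downsized to S] -> [S,S,I] (invalidations this op: 0; running total: 0)
Op 3: C2 read [C2 read from I: others=['C0=S', 'C1=S'] -> C2=S, others downsized to S] -> [S,S,S] (invalidations this op: 0; running total: 0)
Op 4: C0 read [C0 read: already in S, no change] -> [S,S,S] (invalidations this op: 0; running total: 0)
Op 5: C2 write [C2 write: invalidate ['C0=S', 'C1=S'] -> C2=M] -> [I,I,M] (invalidations this op: 2; running total: 2)
Op 6: C0 write [C0 write: invalidate ['C2=M'] -> C0=M] -> [M,I,I] (invalidations this op: 1; running total: 3)
Op 7: C0 read [C0 read: already in M, no change] -> [M,I,I] (invalidations this op: 0; running total: 3)
Op 8: C1 read [C1 read from I: others=['C0=M'] -> C1=S, others downsized to S] -> [S,S,I] (invalidations this op: 0; running total: 3)
Op 9: C2 write [C2 write: invalidate ['C0=S', 'C1=S'] -> C2=M] -> [I,I,M] (invalidations this op: 2; running total: 5)
Op 10: C1 read [C1 read from I: others=['C2=M'] -> C1=S, others downsized to S] -> [I,S,S] (invalidations this op: 0; running total: 5)

Answer: 5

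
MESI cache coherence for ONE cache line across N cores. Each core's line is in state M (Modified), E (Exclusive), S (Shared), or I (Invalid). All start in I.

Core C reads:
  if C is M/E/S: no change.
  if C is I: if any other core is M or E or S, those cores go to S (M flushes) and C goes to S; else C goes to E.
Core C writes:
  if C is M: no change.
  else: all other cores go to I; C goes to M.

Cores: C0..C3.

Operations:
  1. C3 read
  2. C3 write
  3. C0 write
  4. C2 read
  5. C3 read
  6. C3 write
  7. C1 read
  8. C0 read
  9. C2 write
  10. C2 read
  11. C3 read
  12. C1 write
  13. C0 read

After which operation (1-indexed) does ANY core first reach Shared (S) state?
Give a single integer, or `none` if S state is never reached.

Answer: 4

Derivation:
Op 1: C3 read [C3 read from I: no other sharers -> C3=E (exclusive)] -> [I,I,I,E]
Op 2: C3 write [C3 write: invalidate none -> C3=M] -> [I,I,I,M]
Op 3: C0 write [C0 write: invalidate ['C3=M'] -> C0=M] -> [M,I,I,I]
Op 4: C2 read [C2 read from I: others=['C0=M'] -> C2=S, others downsized to S] -> [S,I,S,I]
  -> First S state at op 4; remaining ops need not be traced.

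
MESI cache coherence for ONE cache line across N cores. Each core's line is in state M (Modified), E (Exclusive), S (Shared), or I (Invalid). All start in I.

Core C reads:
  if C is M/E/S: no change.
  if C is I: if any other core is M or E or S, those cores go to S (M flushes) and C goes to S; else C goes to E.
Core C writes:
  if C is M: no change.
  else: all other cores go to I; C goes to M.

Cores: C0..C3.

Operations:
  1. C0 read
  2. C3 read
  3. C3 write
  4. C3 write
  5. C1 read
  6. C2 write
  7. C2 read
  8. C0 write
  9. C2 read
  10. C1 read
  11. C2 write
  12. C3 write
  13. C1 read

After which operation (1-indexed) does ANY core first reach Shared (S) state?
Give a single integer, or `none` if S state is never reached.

Op 1: C0 read [C0 read from I: no other sharers -> C0=E (exclusive)] -> [E,I,I,I]
Op 2: C3 read [C3 read from I: others=['C0=E'] -> C3=S, others downsized to S] -> [S,I,I,S]
  -> First S state at op 2; remaining ops need not be traced.

Answer: 2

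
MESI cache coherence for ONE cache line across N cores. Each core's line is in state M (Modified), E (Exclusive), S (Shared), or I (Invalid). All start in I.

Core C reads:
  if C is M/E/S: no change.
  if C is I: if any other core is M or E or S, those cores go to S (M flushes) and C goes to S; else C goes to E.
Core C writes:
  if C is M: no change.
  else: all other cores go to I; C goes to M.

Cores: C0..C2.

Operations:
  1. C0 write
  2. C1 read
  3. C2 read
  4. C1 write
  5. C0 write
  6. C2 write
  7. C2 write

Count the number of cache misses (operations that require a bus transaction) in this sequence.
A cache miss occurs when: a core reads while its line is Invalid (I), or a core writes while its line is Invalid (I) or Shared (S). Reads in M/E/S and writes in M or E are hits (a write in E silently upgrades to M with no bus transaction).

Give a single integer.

Answer: 6

Derivation:
Op 1: C0 write [C0 write: invalidate none -> C0=M] -> [M,I,I] [MISS #1: write from I]
Op 2: C1 read [C1 read from I: others=['C0=M'] -> C1=S, others downsized to S] -> [S,S,I] [MISS #2: read from I]
Op 3: C2 read [C2 read from I: others=['C0=S', 'C1=S'] -> C2=S, others downsized to S] -> [S,S,S] [MISS #3: read from I]
Op 4: C1 write [C1 write: invalidate ['C0=S', 'C2=S'] -> C1=M] -> [I,M,I] [MISS #4: write from S]
Op 5: C0 write [C0 write: invalidate ['C1=M'] -> C0=M] -> [M,I,I] [MISS #5: write from I]
Op 6: C2 write [C2 write: invalidate ['C0=M'] -> C2=M] -> [I,I,M] [MISS #6: write from I]
Op 7: C2 write [C2 write: already M (modified), no change] -> [I,I,M] [hit: write from M]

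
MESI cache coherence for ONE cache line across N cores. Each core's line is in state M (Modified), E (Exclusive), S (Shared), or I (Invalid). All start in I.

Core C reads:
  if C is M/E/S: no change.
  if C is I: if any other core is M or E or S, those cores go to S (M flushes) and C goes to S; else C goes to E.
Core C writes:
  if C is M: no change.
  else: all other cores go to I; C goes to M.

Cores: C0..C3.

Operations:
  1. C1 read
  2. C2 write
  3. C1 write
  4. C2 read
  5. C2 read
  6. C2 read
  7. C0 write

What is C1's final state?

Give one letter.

Answer: I

Derivation:
Op 1: C1 read [C1 read from I: no other sharers -> C1=E (exclusive)] -> [I,E,I,I]
Op 2: C2 write [C2 write: invalidate ['C1=E'] -> C2=M] -> [I,I,M,I]
Op 3: C1 write [C1 write: invalidate ['C2=M'] -> C1=M] -> [I,M,I,I]
Op 4: C2 read [C2 read from I: others=['C1=M'] -> C2=S, others downsized to S] -> [I,S,S,I]
Op 5: C2 read [C2 read: already in S, no change] -> [I,S,S,I]
Op 6: C2 read [C2 read: already in S, no change] -> [I,S,S,I]
Op 7: C0 write [C0 write: invalidate ['C1=S', 'C2=S'] -> C0=M] -> [M,I,I,I]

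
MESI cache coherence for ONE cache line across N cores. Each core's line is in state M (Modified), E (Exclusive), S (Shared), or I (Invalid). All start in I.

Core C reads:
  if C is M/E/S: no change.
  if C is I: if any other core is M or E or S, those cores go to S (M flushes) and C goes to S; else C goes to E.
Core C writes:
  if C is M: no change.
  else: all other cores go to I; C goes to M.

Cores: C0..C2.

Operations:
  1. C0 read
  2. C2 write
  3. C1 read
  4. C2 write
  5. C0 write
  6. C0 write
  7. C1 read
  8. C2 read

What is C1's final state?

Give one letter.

Answer: S

Derivation:
Op 1: C0 read [C0 read from I: no other sharers -> C0=E (exclusive)] -> [E,I,I]
Op 2: C2 write [C2 write: invalidate ['C0=E'] -> C2=M] -> [I,I,M]
Op 3: C1 read [C1 read from I: others=['C2=M'] -> C1=S, others downsized to S] -> [I,S,S]
Op 4: C2 write [C2 write: invalidate ['C1=S'] -> C2=M] -> [I,I,M]
Op 5: C0 write [C0 write: invalidate ['C2=M'] -> C0=M] -> [M,I,I]
Op 6: C0 write [C0 write: already M (modified), no change] -> [M,I,I]
Op 7: C1 read [C1 read from I: others=['C0=M'] -> C1=S, others downsized to S] -> [S,S,I]
Op 8: C2 read [C2 read from I: others=['C0=S', 'C1=S'] -> C2=S, others downsized to S] -> [S,S,S]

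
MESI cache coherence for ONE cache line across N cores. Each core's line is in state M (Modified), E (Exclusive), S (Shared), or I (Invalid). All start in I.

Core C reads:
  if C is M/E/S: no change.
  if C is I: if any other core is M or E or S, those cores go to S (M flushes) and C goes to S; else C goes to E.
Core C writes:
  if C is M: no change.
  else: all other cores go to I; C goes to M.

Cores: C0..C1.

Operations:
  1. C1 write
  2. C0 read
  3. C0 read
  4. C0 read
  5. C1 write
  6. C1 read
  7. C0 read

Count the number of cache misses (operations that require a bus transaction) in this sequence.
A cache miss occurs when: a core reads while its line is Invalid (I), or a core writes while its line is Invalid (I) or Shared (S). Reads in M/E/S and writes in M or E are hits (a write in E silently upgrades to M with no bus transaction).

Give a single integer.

Op 1: C1 write [C1 write: invalidate none -> C1=M] -> [I,M] [MISS #1: write from I]
Op 2: C0 read [C0 read from I: others=['C1=M'] -> C0=S, others downsized to S] -> [S,S] [MISS #2: read from I]
Op 3: C0 read [C0 read: already in S, no change] -> [S,S] [hit: read from S]
Op 4: C0 read [C0 read: already in S, no change] -> [S,S] [hit: read from S]
Op 5: C1 write [C1 write: invalidate ['C0=S'] -> C1=M] -> [I,M] [MISS #3: write from S]
Op 6: C1 read [C1 read: already in M, no change] -> [I,M] [hit: read from M]
Op 7: C0 read [C0 read from I: others=['C1=M'] -> C0=S, others downsized to S] -> [S,S] [MISS #4: read from I]

Answer: 4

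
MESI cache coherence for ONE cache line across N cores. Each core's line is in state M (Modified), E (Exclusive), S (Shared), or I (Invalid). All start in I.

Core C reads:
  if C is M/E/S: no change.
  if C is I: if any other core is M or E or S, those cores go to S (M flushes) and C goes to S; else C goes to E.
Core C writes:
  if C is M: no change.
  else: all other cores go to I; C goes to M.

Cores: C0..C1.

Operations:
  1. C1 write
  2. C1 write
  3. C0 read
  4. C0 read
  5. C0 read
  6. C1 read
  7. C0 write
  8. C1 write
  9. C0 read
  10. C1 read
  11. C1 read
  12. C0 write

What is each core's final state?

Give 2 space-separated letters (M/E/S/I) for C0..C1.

Op 1: C1 write [C1 write: invalidate none -> C1=M] -> [I,M]
Op 2: C1 write [C1 write: already M (modified), no change] -> [I,M]
Op 3: C0 read [C0 read from I: others=['C1=M'] -> C0=S, others downsized to S] -> [S,S]
Op 4: C0 read [C0 read: already in S, no change] -> [S,S]
Op 5: C0 read [C0 read: already in S, no change] -> [S,S]
Op 6: C1 read [C1 read: already in S, no change] -> [S,S]
Op 7: C0 write [C0 write: invalidate ['C1=S'] -> C0=M] -> [M,I]
Op 8: C1 write [C1 write: invalidate ['C0=M'] -> C1=M] -> [I,M]
Op 9: C0 read [C0 read from I: others=['C1=M'] -> C0=S, others downsized to S] -> [S,S]
Op 10: C1 read [C1 read: already in S, no change] -> [S,S]
Op 11: C1 read [C1 read: already in S, no change] -> [S,S]
Op 12: C0 write [C0 write: invalidate ['C1=S'] -> C0=M] -> [M,I]

Answer: M I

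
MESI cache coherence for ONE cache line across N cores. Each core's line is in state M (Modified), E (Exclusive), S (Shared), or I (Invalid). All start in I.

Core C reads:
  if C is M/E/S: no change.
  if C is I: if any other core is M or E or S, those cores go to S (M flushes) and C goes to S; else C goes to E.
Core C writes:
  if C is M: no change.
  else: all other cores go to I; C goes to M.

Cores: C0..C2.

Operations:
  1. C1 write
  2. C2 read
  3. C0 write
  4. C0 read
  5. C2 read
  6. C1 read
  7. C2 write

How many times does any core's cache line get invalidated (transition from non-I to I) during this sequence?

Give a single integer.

Op 1: C1 write [C1 write: invalidate none -> C1=M] -> [I,M,I] (invalidations this op: 0; running total: 0)
Op 2: C2 read [C2 read from I: others=['C1=M'] -> C2=S, others downsized to S] -> [I,S,S] (invalidations this op: 0; running total: 0)
Op 3: C0 write [C0 write: invalidate ['C1=S', 'C2=S'] -> C0=M] -> [M,I,I] (invalidations this op: 2; running total: 2)
Op 4: C0 read [C0 read: already in M, no change] -> [M,I,I] (invalidations this op: 0; running total: 2)
Op 5: C2 read [C2 read from I: others=['C0=M'] -> C2=S, others downsized to S] -> [S,I,S] (invalidations this op: 0; running total: 2)
Op 6: C1 read [C1 read from I: others=['C0=S', 'C2=S'] -> C1=S, others downsized to S] -> [S,S,S] (invalidations this op: 0; running total: 2)
Op 7: C2 write [C2 write: invalidate ['C0=S', 'C1=S'] -> C2=M] -> [I,I,M] (invalidations this op: 2; running total: 4)

Answer: 4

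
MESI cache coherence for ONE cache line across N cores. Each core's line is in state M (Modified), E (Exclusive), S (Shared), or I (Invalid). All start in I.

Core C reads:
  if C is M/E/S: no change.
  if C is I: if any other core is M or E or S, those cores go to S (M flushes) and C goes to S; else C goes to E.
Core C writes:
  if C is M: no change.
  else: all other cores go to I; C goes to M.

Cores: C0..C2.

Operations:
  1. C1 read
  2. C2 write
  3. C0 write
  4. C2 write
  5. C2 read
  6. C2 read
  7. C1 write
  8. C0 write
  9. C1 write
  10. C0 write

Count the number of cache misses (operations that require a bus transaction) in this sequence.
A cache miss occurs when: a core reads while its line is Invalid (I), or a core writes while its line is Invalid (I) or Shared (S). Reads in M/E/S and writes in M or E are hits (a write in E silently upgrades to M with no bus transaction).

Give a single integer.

Op 1: C1 read [C1 read from I: no other sharers -> C1=E (exclusive)] -> [I,E,I] [MISS #1: read from I]
Op 2: C2 write [C2 write: invalidate ['C1=E'] -> C2=M] -> [I,I,M] [MISS #2: write from I]
Op 3: C0 write [C0 write: invalidate ['C2=M'] -> C0=M] -> [M,I,I] [MISS #3: write from I]
Op 4: C2 write [C2 write: invalidate ['C0=M'] -> C2=M] -> [I,I,M] [MISS #4: write from I]
Op 5: C2 read [C2 read: already in M, no change] -> [I,I,M] [hit: read from M]
Op 6: C2 read [C2 read: already in M, no change] -> [I,I,M] [hit: read from M]
Op 7: C1 write [C1 write: invalidate ['C2=M'] -> C1=M] -> [I,M,I] [MISS #5: write from I]
Op 8: C0 write [C0 write: invalidate ['C1=M'] -> C0=M] -> [M,I,I] [MISS #6: write from I]
Op 9: C1 write [C1 write: invalidate ['C0=M'] -> C1=M] -> [I,M,I] [MISS #7: write from I]
Op 10: C0 write [C0 write: invalidate ['C1=M'] -> C0=M] -> [M,I,I] [MISS #8: write from I]

Answer: 8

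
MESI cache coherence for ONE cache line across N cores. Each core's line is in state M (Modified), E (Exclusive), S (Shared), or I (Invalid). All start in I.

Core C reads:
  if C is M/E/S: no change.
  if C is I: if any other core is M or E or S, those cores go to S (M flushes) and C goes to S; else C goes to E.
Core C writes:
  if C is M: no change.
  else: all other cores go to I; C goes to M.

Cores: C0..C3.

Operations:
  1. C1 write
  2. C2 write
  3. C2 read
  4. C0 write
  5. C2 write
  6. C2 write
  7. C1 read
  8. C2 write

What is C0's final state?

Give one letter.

Op 1: C1 write [C1 write: invalidate none -> C1=M] -> [I,M,I,I]
Op 2: C2 write [C2 write: invalidate ['C1=M'] -> C2=M] -> [I,I,M,I]
Op 3: C2 read [C2 read: already in M, no change] -> [I,I,M,I]
Op 4: C0 write [C0 write: invalidate ['C2=M'] -> C0=M] -> [M,I,I,I]
Op 5: C2 write [C2 write: invalidate ['C0=M'] -> C2=M] -> [I,I,M,I]
Op 6: C2 write [C2 write: already M (modified), no change] -> [I,I,M,I]
Op 7: C1 read [C1 read from I: others=['C2=M'] -> C1=S, others downsized to S] -> [I,S,S,I]
Op 8: C2 write [C2 write: invalidate ['C1=S'] -> C2=M] -> [I,I,M,I]

Answer: I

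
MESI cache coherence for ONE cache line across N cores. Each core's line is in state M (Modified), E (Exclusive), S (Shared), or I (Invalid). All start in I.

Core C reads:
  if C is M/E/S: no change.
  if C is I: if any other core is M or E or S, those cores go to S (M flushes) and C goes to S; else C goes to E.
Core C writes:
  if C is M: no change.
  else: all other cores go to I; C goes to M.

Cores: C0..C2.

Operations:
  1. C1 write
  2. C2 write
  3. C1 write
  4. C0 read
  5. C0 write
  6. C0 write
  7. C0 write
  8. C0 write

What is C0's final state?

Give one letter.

Op 1: C1 write [C1 write: invalidate none -> C1=M] -> [I,M,I]
Op 2: C2 write [C2 write: invalidate ['C1=M'] -> C2=M] -> [I,I,M]
Op 3: C1 write [C1 write: invalidate ['C2=M'] -> C1=M] -> [I,M,I]
Op 4: C0 read [C0 read from I: others=['C1=M'] -> C0=S, others downsized to S] -> [S,S,I]
Op 5: C0 write [C0 write: invalidate ['C1=S'] -> C0=M] -> [M,I,I]
Op 6: C0 write [C0 write: already M (modified), no change] -> [M,I,I]
Op 7: C0 write [C0 write: already M (modified), no change] -> [M,I,I]
Op 8: C0 write [C0 write: already M (modified), no change] -> [M,I,I]

Answer: M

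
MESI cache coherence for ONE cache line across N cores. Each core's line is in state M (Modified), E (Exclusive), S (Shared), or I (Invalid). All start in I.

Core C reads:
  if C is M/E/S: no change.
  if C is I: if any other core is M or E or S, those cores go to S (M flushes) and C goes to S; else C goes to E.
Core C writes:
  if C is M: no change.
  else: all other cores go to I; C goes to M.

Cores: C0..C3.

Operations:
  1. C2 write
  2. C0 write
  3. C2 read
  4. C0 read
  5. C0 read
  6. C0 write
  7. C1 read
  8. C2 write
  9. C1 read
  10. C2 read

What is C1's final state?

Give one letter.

Answer: S

Derivation:
Op 1: C2 write [C2 write: invalidate none -> C2=M] -> [I,I,M,I]
Op 2: C0 write [C0 write: invalidate ['C2=M'] -> C0=M] -> [M,I,I,I]
Op 3: C2 read [C2 read from I: others=['C0=M'] -> C2=S, others downsized to S] -> [S,I,S,I]
Op 4: C0 read [C0 read: already in S, no change] -> [S,I,S,I]
Op 5: C0 read [C0 read: already in S, no change] -> [S,I,S,I]
Op 6: C0 write [C0 write: invalidate ['C2=S'] -> C0=M] -> [M,I,I,I]
Op 7: C1 read [C1 read from I: others=['C0=M'] -> C1=S, others downsized to S] -> [S,S,I,I]
Op 8: C2 write [C2 write: invalidate ['C0=S', 'C1=S'] -> C2=M] -> [I,I,M,I]
Op 9: C1 read [C1 read from I: others=['C2=M'] -> C1=S, others downsized to S] -> [I,S,S,I]
Op 10: C2 read [C2 read: already in S, no change] -> [I,S,S,I]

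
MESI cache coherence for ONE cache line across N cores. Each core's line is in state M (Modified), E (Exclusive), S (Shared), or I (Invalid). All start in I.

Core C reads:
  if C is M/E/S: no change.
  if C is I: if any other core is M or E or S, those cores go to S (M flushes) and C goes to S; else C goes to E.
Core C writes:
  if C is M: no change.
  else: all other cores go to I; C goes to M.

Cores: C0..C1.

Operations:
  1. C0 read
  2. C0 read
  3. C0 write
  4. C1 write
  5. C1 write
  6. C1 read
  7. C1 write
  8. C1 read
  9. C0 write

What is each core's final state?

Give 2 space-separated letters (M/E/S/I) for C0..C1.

Op 1: C0 read [C0 read from I: no other sharers -> C0=E (exclusive)] -> [E,I]
Op 2: C0 read [C0 read: already in E, no change] -> [E,I]
Op 3: C0 write [C0 write: invalidate none -> C0=M] -> [M,I]
Op 4: C1 write [C1 write: invalidate ['C0=M'] -> C1=M] -> [I,M]
Op 5: C1 write [C1 write: already M (modified), no change] -> [I,M]
Op 6: C1 read [C1 read: already in M, no change] -> [I,M]
Op 7: C1 write [C1 write: already M (modified), no change] -> [I,M]
Op 8: C1 read [C1 read: already in M, no change] -> [I,M]
Op 9: C0 write [C0 write: invalidate ['C1=M'] -> C0=M] -> [M,I]

Answer: M I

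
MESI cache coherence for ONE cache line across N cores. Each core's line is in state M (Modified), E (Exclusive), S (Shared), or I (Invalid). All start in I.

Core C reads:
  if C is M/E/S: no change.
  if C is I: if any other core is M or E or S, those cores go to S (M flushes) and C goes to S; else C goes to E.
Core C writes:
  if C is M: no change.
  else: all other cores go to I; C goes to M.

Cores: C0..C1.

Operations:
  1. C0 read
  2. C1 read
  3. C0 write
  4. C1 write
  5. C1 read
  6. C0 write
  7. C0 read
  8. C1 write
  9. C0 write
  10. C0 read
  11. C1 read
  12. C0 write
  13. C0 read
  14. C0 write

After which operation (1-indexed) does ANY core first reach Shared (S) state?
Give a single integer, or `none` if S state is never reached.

Answer: 2

Derivation:
Op 1: C0 read [C0 read from I: no other sharers -> C0=E (exclusive)] -> [E,I]
Op 2: C1 read [C1 read from I: others=['C0=E'] -> C1=S, others downsized to S] -> [S,S]
  -> First S state at op 2; remaining ops need not be traced.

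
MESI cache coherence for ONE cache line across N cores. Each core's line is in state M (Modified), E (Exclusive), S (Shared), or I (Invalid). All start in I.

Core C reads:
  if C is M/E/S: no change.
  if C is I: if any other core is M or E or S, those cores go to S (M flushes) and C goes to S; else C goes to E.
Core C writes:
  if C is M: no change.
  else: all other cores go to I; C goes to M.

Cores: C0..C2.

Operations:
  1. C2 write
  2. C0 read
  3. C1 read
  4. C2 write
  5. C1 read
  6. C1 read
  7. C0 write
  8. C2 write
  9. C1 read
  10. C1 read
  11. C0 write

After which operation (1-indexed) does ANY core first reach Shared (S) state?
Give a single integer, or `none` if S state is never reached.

Op 1: C2 write [C2 write: invalidate none -> C2=M] -> [I,I,M]
Op 2: C0 read [C0 read from I: others=['C2=M'] -> C0=S, others downsized to S] -> [S,I,S]
  -> First S state at op 2; remaining ops need not be traced.

Answer: 2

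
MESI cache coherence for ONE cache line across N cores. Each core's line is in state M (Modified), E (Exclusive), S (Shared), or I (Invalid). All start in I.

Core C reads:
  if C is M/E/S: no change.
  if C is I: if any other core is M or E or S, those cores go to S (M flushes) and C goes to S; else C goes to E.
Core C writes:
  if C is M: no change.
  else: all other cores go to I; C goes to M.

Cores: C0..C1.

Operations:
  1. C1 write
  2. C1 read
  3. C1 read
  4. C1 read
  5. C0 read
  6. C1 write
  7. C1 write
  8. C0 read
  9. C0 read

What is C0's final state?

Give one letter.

Op 1: C1 write [C1 write: invalidate none -> C1=M] -> [I,M]
Op 2: C1 read [C1 read: already in M, no change] -> [I,M]
Op 3: C1 read [C1 read: already in M, no change] -> [I,M]
Op 4: C1 read [C1 read: already in M, no change] -> [I,M]
Op 5: C0 read [C0 read from I: others=['C1=M'] -> C0=S, others downsized to S] -> [S,S]
Op 6: C1 write [C1 write: invalidate ['C0=S'] -> C1=M] -> [I,M]
Op 7: C1 write [C1 write: already M (modified), no change] -> [I,M]
Op 8: C0 read [C0 read from I: others=['C1=M'] -> C0=S, others downsized to S] -> [S,S]
Op 9: C0 read [C0 read: already in S, no change] -> [S,S]

Answer: S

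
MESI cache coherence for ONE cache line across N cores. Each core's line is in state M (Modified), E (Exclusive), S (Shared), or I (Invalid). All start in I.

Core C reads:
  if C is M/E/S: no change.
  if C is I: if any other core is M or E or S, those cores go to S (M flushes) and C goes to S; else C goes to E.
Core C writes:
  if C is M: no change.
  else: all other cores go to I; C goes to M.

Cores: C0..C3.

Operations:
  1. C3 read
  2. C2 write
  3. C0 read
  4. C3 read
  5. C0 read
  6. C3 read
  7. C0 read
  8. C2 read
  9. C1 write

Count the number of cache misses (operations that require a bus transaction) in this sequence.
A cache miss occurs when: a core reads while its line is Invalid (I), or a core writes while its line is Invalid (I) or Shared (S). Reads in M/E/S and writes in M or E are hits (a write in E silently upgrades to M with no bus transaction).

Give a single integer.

Op 1: C3 read [C3 read from I: no other sharers -> C3=E (exclusive)] -> [I,I,I,E] [MISS #1: read from I]
Op 2: C2 write [C2 write: invalidate ['C3=E'] -> C2=M] -> [I,I,M,I] [MISS #2: write from I]
Op 3: C0 read [C0 read from I: others=['C2=M'] -> C0=S, others downsized to S] -> [S,I,S,I] [MISS #3: read from I]
Op 4: C3 read [C3 read from I: others=['C0=S', 'C2=S'] -> C3=S, others downsized to S] -> [S,I,S,S] [MISS #4: read from I]
Op 5: C0 read [C0 read: already in S, no change] -> [S,I,S,S] [hit: read from S]
Op 6: C3 read [C3 read: already in S, no change] -> [S,I,S,S] [hit: read from S]
Op 7: C0 read [C0 read: already in S, no change] -> [S,I,S,S] [hit: read from S]
Op 8: C2 read [C2 read: already in S, no change] -> [S,I,S,S] [hit: read from S]
Op 9: C1 write [C1 write: invalidate ['C0=S', 'C2=S', 'C3=S'] -> C1=M] -> [I,M,I,I] [MISS #5: write from I]

Answer: 5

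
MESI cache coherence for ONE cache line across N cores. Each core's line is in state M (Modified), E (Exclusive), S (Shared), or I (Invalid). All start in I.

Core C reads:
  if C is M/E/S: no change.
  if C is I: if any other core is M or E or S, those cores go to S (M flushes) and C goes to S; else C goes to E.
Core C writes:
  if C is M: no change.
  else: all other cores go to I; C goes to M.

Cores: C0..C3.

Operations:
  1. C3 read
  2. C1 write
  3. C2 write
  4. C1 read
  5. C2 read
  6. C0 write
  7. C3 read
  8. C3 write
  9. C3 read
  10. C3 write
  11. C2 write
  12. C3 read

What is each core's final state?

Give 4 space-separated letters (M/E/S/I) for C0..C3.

Answer: I I S S

Derivation:
Op 1: C3 read [C3 read from I: no other sharers -> C3=E (exclusive)] -> [I,I,I,E]
Op 2: C1 write [C1 write: invalidate ['C3=E'] -> C1=M] -> [I,M,I,I]
Op 3: C2 write [C2 write: invalidate ['C1=M'] -> C2=M] -> [I,I,M,I]
Op 4: C1 read [C1 read from I: others=['C2=M'] -> C1=S, others downsized to S] -> [I,S,S,I]
Op 5: C2 read [C2 read: already in S, no change] -> [I,S,S,I]
Op 6: C0 write [C0 write: invalidate ['C1=S', 'C2=S'] -> C0=M] -> [M,I,I,I]
Op 7: C3 read [C3 read from I: others=['C0=M'] -> C3=S, others downsized to S] -> [S,I,I,S]
Op 8: C3 write [C3 write: invalidate ['C0=S'] -> C3=M] -> [I,I,I,M]
Op 9: C3 read [C3 read: already in M, no change] -> [I,I,I,M]
Op 10: C3 write [C3 write: already M (modified), no change] -> [I,I,I,M]
Op 11: C2 write [C2 write: invalidate ['C3=M'] -> C2=M] -> [I,I,M,I]
Op 12: C3 read [C3 read from I: others=['C2=M'] -> C3=S, others downsized to S] -> [I,I,S,S]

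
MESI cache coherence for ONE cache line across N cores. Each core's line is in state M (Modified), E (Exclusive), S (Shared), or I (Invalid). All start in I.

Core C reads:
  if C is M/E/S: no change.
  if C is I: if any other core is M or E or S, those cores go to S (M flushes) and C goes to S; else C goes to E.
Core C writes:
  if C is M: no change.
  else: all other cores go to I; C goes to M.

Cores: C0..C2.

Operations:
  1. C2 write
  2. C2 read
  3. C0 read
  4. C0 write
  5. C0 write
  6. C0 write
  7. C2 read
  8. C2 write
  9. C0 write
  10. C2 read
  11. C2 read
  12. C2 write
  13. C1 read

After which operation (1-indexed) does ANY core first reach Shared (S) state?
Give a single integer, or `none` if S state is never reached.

Op 1: C2 write [C2 write: invalidate none -> C2=M] -> [I,I,M]
Op 2: C2 read [C2 read: already in M, no change] -> [I,I,M]
Op 3: C0 read [C0 read from I: others=['C2=M'] -> C0=S, others downsized to S] -> [S,I,S]
  -> First S state at op 3; remaining ops need not be traced.

Answer: 3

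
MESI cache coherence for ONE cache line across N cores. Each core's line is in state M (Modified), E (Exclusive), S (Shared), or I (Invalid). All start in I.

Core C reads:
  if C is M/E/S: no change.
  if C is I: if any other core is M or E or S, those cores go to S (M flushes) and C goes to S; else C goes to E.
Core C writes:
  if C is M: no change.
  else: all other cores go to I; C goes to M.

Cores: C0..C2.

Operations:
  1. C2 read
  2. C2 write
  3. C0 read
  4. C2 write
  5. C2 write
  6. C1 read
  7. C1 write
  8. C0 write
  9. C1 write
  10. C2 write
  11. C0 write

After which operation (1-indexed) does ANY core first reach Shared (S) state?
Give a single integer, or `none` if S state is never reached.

Op 1: C2 read [C2 read from I: no other sharers -> C2=E (exclusive)] -> [I,I,E]
Op 2: C2 write [C2 write: invalidate none -> C2=M] -> [I,I,M]
Op 3: C0 read [C0 read from I: others=['C2=M'] -> C0=S, others downsized to S] -> [S,I,S]
  -> First S state at op 3; remaining ops need not be traced.

Answer: 3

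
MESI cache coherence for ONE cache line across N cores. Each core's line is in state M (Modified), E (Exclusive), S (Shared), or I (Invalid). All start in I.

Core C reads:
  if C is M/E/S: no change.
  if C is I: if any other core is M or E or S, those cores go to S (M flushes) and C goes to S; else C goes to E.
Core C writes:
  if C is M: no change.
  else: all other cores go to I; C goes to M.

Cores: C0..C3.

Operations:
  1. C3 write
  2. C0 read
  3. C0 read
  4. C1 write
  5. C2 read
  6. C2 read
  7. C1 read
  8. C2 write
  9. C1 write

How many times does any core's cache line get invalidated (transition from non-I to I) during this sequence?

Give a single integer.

Answer: 4

Derivation:
Op 1: C3 write [C3 write: invalidate none -> C3=M] -> [I,I,I,M] (invalidations this op: 0; running total: 0)
Op 2: C0 read [C0 read from I: others=['C3=M'] -> C0=S, others downsized to S] -> [S,I,I,S] (invalidations this op: 0; running total: 0)
Op 3: C0 read [C0 read: already in S, no change] -> [S,I,I,S] (invalidations this op: 0; running total: 0)
Op 4: C1 write [C1 write: invalidate ['C0=S', 'C3=S'] -> C1=M] -> [I,M,I,I] (invalidations this op: 2; running total: 2)
Op 5: C2 read [C2 read from I: others=['C1=M'] -> C2=S, others downsized to S] -> [I,S,S,I] (invalidations this op: 0; running total: 2)
Op 6: C2 read [C2 read: already in S, no change] -> [I,S,S,I] (invalidations this op: 0; running total: 2)
Op 7: C1 read [C1 read: already in S, no change] -> [I,S,S,I] (invalidations this op: 0; running total: 2)
Op 8: C2 write [C2 write: invalidate ['C1=S'] -> C2=M] -> [I,I,M,I] (invalidations this op: 1; running total: 3)
Op 9: C1 write [C1 write: invalidate ['C2=M'] -> C1=M] -> [I,M,I,I] (invalidations this op: 1; running total: 4)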